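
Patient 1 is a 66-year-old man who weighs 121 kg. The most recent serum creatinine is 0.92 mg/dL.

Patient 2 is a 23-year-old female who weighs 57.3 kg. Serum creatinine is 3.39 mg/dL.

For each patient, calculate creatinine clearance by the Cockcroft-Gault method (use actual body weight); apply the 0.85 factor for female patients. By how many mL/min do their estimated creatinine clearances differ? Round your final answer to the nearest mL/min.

112 mL/min

Patient 1: CrCl = (140 − 66) × 121 / (72 × 0.92) = 8954.0 / 66.24 ≈ 135.2 mL/min
Patient 2: CrCl = (140 − 23) × 57.3 / (72 × 3.39) × 0.85 = 6704.1 / 244.08 × 0.85 ≈ 23.3 mL/min
|135.2 − 23.3| = 111.9 mL/min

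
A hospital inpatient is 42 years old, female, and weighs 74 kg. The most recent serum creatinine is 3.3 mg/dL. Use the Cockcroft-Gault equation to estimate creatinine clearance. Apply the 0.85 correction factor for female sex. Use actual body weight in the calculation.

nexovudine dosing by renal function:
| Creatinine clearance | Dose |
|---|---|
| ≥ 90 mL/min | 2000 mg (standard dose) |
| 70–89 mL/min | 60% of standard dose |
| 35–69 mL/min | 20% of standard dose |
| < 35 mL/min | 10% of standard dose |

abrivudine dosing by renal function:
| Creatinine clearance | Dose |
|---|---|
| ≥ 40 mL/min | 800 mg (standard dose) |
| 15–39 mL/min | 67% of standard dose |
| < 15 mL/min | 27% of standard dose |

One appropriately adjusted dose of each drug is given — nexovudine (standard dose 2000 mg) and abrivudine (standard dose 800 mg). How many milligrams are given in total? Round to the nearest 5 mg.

735 mg

CrCl = (140 − 42) × 74 / (72 × 3.3) × 0.85 = 7252.0 / 237.60 × 0.85 ≈ 25.9 mL/min
CrCl ≈ 26 mL/min.
nexovudine: < 35 mL/min → 10% of 2000 mg = 200 mg.
abrivudine: 15–39 mL/min → 67% of 800 mg = 536 mg.
Total = 200 + 536 = 736 mg.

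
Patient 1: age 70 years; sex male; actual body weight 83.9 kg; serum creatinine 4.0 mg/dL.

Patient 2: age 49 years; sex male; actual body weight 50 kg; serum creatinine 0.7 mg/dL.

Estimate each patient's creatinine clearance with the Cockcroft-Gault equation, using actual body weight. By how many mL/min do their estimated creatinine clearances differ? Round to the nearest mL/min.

70 mL/min

Patient 1: CrCl = (140 − 70) × 83.9 / (72 × 4) = 5873.0 / 288.00 ≈ 20.4 mL/min
Patient 2: CrCl = (140 − 49) × 50 / (72 × 0.7) = 4550.0 / 50.40 ≈ 90.3 mL/min
|20.4 − 90.3| = 69.9 mL/min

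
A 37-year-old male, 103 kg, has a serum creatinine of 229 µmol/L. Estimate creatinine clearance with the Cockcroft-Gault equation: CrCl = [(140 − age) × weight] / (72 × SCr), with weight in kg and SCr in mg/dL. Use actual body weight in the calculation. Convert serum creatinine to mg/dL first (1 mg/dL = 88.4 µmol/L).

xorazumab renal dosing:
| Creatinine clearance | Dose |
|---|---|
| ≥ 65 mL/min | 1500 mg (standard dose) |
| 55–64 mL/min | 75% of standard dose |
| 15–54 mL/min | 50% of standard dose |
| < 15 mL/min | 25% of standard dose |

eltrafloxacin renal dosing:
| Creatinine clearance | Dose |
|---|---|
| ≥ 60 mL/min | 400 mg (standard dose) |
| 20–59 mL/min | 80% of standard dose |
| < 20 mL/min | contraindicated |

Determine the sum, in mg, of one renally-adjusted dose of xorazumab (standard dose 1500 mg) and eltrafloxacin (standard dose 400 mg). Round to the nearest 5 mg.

1445 mg

SCr = 229 / 88.4 = 2.59 mg/dL
CrCl = (140 − 37) × 103 / (72 × 2.59) = 10609.0 / 186.48 ≈ 56.9 mL/min
CrCl ≈ 57 mL/min.
xorazumab: 55–64 mL/min → 75% of 1500 mg = 1125 mg.
eltrafloxacin: 20–59 mL/min → 80% of 400 mg = 320 mg.
Total = 1125 + 320 = 1445 mg.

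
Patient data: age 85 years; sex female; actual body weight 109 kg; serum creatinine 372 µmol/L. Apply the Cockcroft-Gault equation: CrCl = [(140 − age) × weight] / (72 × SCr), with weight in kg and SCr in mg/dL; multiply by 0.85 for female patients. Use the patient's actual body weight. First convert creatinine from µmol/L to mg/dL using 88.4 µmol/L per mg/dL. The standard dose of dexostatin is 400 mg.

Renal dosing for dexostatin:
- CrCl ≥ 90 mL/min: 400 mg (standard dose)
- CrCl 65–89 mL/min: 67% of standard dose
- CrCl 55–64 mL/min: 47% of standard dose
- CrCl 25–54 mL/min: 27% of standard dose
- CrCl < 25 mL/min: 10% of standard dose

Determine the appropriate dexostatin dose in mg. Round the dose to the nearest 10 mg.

40 mg

SCr = 372 / 88.4 = 4.208 mg/dL
CrCl = (140 − 85) × 109 / (72 × 4.208) × 0.85 = 5995.0 / 302.98 × 0.85 ≈ 16.8 mL/min
CrCl ≈ 17 mL/min → bracket < 25 mL/min.
10% of 400 mg = 40 mg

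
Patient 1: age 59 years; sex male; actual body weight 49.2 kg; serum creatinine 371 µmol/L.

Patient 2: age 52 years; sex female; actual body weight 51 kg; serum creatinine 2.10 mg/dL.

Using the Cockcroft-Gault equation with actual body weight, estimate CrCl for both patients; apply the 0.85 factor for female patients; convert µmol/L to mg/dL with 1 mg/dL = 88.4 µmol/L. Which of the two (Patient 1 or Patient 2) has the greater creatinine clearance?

Patient 2

Patient 1: SCr = 371 / 88.4 = 4.197 mg/dL
Patient 1: CrCl = (140 − 59) × 49.2 / (72 × 4.197) = 3985.2 / 302.18 ≈ 13.2 mL/min
Patient 2: CrCl = (140 − 52) × 51 / (72 × 2.1) × 0.85 = 4488.0 / 151.20 × 0.85 ≈ 25.2 mL/min
13.2 vs 25.2 mL/min → Patient 2 is higher.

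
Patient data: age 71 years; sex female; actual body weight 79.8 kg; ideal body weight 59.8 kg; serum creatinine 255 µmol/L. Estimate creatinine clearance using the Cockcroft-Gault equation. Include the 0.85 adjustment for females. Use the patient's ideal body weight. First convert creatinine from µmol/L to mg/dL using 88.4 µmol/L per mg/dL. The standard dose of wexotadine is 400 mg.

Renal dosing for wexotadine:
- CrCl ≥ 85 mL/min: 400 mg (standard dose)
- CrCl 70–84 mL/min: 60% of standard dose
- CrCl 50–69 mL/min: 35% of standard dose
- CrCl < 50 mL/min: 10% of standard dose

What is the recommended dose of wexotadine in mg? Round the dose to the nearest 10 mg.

SCr = 255 / 88.4 = 2.885 mg/dL
CrCl = (140 − 71) × 59.8 / (72 × 2.885) × 0.85 = 4126.2 / 207.72 × 0.85 ≈ 16.9 mL/min
CrCl ≈ 17 mL/min → bracket < 50 mL/min.
10% of 400 mg = 40 mg

40 mg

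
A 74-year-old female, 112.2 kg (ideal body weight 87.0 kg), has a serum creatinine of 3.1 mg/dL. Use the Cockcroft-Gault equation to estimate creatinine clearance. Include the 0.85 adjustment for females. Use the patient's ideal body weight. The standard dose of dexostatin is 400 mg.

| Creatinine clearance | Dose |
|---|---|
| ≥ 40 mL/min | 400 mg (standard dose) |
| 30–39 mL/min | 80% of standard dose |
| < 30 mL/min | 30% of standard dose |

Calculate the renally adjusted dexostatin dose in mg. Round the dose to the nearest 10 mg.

CrCl = (140 − 74) × 87 / (72 × 3.1) × 0.85 = 5742.0 / 223.20 × 0.85 ≈ 21.9 mL/min
CrCl ≈ 22 mL/min → bracket < 30 mL/min.
30% of 400 mg = 120 mg

120 mg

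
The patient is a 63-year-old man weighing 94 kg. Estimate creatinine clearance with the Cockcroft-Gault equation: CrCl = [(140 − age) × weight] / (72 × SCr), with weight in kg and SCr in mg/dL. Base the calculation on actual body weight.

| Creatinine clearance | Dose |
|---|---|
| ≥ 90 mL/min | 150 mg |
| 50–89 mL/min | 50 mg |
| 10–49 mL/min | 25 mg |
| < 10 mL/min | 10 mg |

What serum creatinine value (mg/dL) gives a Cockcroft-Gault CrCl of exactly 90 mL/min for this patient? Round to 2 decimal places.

1.12 mg/dL

Standard dose requires CrCl ≥ 90 mL/min.
Set (140 − 63) × 94 / (72 × SCr) = 90
SCr = (140 − 63) × 94 / (72 × 90) = 1.117 mg/dL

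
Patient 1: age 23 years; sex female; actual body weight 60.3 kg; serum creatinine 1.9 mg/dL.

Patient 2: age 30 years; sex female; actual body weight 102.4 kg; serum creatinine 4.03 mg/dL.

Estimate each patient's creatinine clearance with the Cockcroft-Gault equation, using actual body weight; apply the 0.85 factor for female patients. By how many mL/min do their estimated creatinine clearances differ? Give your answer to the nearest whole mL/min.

11 mL/min

Patient 1: CrCl = (140 − 23) × 60.3 / (72 × 1.9) × 0.85 = 7055.1 / 136.80 × 0.85 ≈ 43.8 mL/min
Patient 2: CrCl = (140 − 30) × 102.4 / (72 × 4.03) × 0.85 = 11264.0 / 290.16 × 0.85 ≈ 33.0 mL/min
|43.8 − 33.0| = 10.8 mL/min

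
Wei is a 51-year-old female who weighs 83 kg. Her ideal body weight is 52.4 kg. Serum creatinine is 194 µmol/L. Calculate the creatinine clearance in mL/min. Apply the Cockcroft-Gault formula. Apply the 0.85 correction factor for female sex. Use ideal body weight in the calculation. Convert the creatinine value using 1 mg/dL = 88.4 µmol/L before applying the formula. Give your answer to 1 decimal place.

25.1 mL/min

SCr = 194 / 88.4 = 2.195 mg/dL
CrCl = (140 − 51) × 52.4 / (72 × 2.195) × 0.85 = 4663.6 / 158.04 × 0.85 ≈ 25.1 mL/min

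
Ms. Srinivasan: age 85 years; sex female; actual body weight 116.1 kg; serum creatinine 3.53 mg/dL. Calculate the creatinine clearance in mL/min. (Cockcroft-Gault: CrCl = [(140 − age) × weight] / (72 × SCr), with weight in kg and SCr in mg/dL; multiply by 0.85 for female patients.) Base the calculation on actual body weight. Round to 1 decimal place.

CrCl = (140 − 85) × 116.1 / (72 × 3.53) × 0.85 = 6385.5 / 254.16 × 0.85 ≈ 21.4 mL/min

21.4 mL/min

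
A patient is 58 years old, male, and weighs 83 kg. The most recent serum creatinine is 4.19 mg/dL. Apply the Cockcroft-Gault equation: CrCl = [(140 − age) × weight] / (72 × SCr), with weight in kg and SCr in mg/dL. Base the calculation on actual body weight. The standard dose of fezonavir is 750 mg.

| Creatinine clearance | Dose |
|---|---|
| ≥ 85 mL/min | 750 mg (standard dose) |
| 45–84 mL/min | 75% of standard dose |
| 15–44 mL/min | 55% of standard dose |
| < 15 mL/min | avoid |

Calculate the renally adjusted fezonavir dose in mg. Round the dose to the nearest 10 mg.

CrCl = (140 − 58) × 83 / (72 × 4.19) = 6806.0 / 301.68 ≈ 22.6 mL/min
CrCl ≈ 23 mL/min → bracket 15–44 mL/min.
55% of 750 mg = 412.5 mg → 410 mg

410 mg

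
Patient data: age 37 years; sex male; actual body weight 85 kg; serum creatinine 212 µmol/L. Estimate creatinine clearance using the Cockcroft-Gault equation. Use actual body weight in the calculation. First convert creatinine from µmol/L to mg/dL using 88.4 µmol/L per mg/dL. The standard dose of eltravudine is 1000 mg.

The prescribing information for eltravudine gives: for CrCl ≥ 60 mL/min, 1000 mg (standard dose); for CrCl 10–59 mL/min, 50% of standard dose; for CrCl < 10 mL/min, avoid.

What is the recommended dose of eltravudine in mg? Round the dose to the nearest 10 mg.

500 mg

SCr = 212 / 88.4 = 2.398 mg/dL
CrCl = (140 − 37) × 85 / (72 × 2.398) = 8755.0 / 172.66 ≈ 50.7 mL/min
CrCl ≈ 51 mL/min → bracket 10–59 mL/min.
50% of 1000 mg = 500 mg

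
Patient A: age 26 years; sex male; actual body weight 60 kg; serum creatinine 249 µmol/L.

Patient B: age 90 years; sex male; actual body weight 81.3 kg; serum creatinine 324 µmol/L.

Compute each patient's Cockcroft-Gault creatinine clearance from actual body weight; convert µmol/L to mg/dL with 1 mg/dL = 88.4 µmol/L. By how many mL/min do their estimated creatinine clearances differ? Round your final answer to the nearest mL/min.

Patient A: SCr = 249 / 88.4 = 2.817 mg/dL
Patient A: CrCl = (140 − 26) × 60 / (72 × 2.817) = 6840.0 / 202.82 ≈ 33.7 mL/min
Patient B: SCr = 324 / 88.4 = 3.665 mg/dL
Patient B: CrCl = (140 − 90) × 81.3 / (72 × 3.665) = 4065.0 / 263.88 ≈ 15.4 mL/min
|33.7 − 15.4| = 18.3 mL/min

18 mL/min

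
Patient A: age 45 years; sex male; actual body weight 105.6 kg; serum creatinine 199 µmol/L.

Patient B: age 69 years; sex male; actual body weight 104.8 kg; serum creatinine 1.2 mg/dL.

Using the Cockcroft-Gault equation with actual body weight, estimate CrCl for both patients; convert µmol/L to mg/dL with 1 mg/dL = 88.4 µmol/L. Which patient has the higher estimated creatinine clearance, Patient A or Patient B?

Patient A: SCr = 199 / 88.4 = 2.251 mg/dL
Patient A: CrCl = (140 − 45) × 105.6 / (72 × 2.251) = 10032.0 / 162.07 ≈ 61.9 mL/min
Patient B: CrCl = (140 − 69) × 104.8 / (72 × 1.2) = 7440.8 / 86.40 ≈ 86.1 mL/min
61.9 vs 86.1 mL/min → Patient B is higher.

Patient B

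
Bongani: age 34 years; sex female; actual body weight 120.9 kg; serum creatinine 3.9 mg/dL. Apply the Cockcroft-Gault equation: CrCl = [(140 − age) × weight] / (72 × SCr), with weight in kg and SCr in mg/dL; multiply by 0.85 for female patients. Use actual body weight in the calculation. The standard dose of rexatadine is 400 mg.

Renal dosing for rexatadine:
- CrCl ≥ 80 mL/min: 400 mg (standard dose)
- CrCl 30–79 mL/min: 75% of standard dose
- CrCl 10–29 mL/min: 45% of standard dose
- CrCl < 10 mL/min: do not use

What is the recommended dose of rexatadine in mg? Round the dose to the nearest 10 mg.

CrCl = (140 − 34) × 120.9 / (72 × 3.9) × 0.85 = 12815.4 / 280.80 × 0.85 ≈ 38.8 mL/min
CrCl ≈ 39 mL/min → bracket 30–79 mL/min.
75% of 400 mg = 300 mg

300 mg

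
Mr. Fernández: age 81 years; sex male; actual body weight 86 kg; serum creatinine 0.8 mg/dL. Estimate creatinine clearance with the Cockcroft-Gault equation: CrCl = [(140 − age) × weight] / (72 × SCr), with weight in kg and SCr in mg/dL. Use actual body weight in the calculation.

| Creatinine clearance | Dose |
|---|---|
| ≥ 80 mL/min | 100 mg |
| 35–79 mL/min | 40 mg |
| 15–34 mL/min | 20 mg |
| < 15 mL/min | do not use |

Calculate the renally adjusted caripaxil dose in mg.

CrCl = (140 − 81) × 86 / (72 × 0.8) = 5074.0 / 57.60 ≈ 88.1 mL/min
CrCl ≈ 88 mL/min → bracket ≥ 80 mL/min.
Dose for this bracket: 100 mg.

100 mg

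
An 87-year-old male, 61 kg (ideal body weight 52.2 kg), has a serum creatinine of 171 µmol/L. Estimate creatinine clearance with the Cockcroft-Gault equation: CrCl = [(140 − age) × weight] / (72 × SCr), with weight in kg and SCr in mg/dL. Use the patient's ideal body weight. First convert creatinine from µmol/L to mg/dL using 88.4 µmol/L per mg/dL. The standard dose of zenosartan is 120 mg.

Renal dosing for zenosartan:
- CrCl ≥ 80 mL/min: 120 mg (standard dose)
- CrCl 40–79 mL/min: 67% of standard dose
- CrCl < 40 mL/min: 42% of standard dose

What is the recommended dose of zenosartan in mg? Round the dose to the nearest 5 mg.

SCr = 171 / 88.4 = 1.934 mg/dL
CrCl = (140 − 87) × 52.2 / (72 × 1.934) = 2766.6 / 139.25 ≈ 19.9 mL/min
CrCl ≈ 20 mL/min → bracket < 40 mL/min.
42% of 120 mg = 50.4 mg → 50 mg

50 mg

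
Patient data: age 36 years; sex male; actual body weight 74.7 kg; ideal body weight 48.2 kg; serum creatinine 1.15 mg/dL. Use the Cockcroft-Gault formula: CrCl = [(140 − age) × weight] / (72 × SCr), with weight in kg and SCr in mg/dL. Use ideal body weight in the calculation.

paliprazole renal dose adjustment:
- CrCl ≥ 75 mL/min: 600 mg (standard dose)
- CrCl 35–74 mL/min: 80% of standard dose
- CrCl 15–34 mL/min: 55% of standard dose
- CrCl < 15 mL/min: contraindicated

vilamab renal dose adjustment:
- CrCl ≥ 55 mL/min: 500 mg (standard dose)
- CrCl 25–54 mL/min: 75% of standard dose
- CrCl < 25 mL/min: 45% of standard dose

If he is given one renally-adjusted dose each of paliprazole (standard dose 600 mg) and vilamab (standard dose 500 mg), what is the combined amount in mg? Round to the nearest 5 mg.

CrCl = (140 − 36) × 48.2 / (72 × 1.15) = 5012.8 / 82.80 ≈ 60.5 mL/min
CrCl ≈ 61 mL/min.
paliprazole: 35–74 mL/min → 80% of 600 mg = 480 mg.
vilamab: ≥ 55 mL/min → 100% of 500 mg = 500 mg.
Total = 480 + 500 = 980 mg.

980 mg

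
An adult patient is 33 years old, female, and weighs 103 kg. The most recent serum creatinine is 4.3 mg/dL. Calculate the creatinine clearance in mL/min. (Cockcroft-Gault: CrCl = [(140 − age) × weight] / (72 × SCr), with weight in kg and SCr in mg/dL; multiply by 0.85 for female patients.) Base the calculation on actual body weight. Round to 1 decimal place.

30.3 mL/min

CrCl = (140 − 33) × 103 / (72 × 4.3) × 0.85 = 11021.0 / 309.60 × 0.85 ≈ 30.3 mL/min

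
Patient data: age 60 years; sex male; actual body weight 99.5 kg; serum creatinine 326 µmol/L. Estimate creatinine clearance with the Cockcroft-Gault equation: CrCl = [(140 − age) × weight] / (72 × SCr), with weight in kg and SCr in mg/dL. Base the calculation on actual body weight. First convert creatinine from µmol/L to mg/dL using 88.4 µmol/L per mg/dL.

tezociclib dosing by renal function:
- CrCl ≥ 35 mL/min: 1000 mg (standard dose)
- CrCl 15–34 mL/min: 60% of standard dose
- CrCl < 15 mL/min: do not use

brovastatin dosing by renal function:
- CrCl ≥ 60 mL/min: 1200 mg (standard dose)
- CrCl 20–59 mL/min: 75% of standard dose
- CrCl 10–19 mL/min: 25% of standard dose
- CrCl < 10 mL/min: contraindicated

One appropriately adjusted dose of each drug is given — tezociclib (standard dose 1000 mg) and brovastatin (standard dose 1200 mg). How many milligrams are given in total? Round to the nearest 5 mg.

1500 mg

SCr = 326 / 88.4 = 3.688 mg/dL
CrCl = (140 − 60) × 99.5 / (72 × 3.688) = 7960.0 / 265.54 ≈ 30.0 mL/min
CrCl ≈ 30 mL/min.
tezociclib: 15–34 mL/min → 60% of 1000 mg = 600 mg.
brovastatin: 20–59 mL/min → 75% of 1200 mg = 900 mg.
Total = 600 + 900 = 1500 mg.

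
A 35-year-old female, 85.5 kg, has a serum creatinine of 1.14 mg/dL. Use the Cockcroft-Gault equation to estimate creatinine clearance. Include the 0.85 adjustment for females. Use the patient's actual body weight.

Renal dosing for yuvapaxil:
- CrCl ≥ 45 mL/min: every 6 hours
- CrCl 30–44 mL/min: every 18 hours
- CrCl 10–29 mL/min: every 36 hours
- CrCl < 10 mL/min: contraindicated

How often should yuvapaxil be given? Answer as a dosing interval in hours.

every 6 hours

CrCl = (140 − 35) × 85.5 / (72 × 1.14) × 0.85 = 8977.5 / 82.08 × 0.85 ≈ 93.0 mL/min
CrCl ≈ 93 mL/min → bracket ≥ 45 mL/min → every 6 hours.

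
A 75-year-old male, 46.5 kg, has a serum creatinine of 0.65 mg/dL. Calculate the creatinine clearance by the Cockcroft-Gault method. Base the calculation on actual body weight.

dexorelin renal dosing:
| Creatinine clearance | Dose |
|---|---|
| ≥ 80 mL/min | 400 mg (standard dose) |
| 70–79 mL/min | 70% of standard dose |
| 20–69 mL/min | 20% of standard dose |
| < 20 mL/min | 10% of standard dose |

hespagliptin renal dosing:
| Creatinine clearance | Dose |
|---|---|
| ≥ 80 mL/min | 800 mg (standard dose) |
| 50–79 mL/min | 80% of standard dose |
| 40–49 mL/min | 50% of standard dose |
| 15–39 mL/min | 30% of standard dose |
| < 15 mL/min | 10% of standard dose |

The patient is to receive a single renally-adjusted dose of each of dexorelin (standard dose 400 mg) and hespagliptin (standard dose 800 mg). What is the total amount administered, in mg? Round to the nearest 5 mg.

720 mg

CrCl = (140 − 75) × 46.5 / (72 × 0.65) = 3022.5 / 46.80 ≈ 64.6 mL/min
CrCl ≈ 65 mL/min.
dexorelin: 20–69 mL/min → 20% of 400 mg = 80 mg.
hespagliptin: 50–79 mL/min → 80% of 800 mg = 640 mg.
Total = 80 + 640 = 720 mg.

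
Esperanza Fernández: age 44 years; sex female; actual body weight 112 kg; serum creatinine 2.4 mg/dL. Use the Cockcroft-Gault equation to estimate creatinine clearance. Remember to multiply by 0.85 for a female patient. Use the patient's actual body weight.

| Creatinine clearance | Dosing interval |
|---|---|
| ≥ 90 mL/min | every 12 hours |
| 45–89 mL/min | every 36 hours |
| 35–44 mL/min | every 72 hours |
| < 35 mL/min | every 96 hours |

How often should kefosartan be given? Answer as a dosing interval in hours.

CrCl = (140 − 44) × 112 / (72 × 2.4) × 0.85 = 10752.0 / 172.80 × 0.85 ≈ 52.9 mL/min
CrCl ≈ 53 mL/min → bracket 45–89 mL/min → every 36 hours.

every 36 hours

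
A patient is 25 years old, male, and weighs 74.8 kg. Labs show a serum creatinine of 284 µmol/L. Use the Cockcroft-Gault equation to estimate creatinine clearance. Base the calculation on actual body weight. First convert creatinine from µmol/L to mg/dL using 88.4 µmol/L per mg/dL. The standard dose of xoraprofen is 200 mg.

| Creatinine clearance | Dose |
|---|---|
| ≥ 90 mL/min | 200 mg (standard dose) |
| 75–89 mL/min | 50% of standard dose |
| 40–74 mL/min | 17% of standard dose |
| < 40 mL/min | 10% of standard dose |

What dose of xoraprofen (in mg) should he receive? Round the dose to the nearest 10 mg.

20 mg

SCr = 284 / 88.4 = 3.213 mg/dL
CrCl = (140 − 25) × 74.8 / (72 × 3.213) = 8602.0 / 231.34 ≈ 37.2 mL/min
CrCl ≈ 37 mL/min → bracket < 40 mL/min.
10% of 200 mg = 20 mg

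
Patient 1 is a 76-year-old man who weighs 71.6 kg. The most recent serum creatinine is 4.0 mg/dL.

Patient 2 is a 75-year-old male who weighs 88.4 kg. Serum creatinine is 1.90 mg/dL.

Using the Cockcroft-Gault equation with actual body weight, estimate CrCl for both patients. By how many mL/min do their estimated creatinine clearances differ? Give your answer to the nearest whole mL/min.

26 mL/min

Patient 1: CrCl = (140 − 76) × 71.6 / (72 × 4) = 4582.4 / 288.00 ≈ 15.9 mL/min
Patient 2: CrCl = (140 − 75) × 88.4 / (72 × 1.9) = 5746.0 / 136.80 ≈ 42.0 mL/min
|15.9 − 42.0| = 26.1 mL/min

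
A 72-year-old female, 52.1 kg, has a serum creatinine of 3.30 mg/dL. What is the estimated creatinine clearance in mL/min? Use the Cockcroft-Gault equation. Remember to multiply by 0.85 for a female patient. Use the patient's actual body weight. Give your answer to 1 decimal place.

12.7 mL/min

CrCl = (140 − 72) × 52.1 / (72 × 3.3) × 0.85 = 3542.8 / 237.60 × 0.85 ≈ 12.7 mL/min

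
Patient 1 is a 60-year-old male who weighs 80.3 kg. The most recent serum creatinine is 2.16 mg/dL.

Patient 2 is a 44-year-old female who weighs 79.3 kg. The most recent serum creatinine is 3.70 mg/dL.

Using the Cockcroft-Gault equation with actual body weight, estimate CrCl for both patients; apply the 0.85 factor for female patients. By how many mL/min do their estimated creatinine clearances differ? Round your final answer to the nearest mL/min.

17 mL/min

Patient 1: CrCl = (140 − 60) × 80.3 / (72 × 2.16) = 6424.0 / 155.52 ≈ 41.3 mL/min
Patient 2: CrCl = (140 − 44) × 79.3 / (72 × 3.7) × 0.85 = 7612.8 / 266.40 × 0.85 ≈ 24.3 mL/min
|41.3 − 24.3| = 17.0 mL/min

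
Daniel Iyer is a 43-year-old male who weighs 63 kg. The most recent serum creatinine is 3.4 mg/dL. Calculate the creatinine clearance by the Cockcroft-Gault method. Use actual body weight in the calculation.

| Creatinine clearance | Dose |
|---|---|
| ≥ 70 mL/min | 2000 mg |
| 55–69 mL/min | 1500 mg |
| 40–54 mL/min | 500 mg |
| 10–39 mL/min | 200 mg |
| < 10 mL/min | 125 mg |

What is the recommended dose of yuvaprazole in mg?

200 mg

CrCl = (140 − 43) × 63 / (72 × 3.4) = 6111.0 / 244.80 ≈ 25.0 mL/min
CrCl ≈ 25 mL/min → bracket 10–39 mL/min.
Dose for this bracket: 200 mg.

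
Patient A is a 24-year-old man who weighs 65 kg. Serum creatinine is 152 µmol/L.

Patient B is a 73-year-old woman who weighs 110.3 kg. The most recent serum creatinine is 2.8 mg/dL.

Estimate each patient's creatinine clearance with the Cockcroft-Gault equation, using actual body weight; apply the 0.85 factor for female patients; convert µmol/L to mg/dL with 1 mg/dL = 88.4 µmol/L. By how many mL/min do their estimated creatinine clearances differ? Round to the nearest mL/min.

30 mL/min

Patient A: SCr = 152 / 88.4 = 1.719 mg/dL
Patient A: CrCl = (140 − 24) × 65 / (72 × 1.719) = 7540.0 / 123.77 ≈ 60.9 mL/min
Patient B: CrCl = (140 − 73) × 110.3 / (72 × 2.8) × 0.85 = 7390.1 / 201.60 × 0.85 ≈ 31.2 mL/min
|60.9 − 31.2| = 29.7 mL/min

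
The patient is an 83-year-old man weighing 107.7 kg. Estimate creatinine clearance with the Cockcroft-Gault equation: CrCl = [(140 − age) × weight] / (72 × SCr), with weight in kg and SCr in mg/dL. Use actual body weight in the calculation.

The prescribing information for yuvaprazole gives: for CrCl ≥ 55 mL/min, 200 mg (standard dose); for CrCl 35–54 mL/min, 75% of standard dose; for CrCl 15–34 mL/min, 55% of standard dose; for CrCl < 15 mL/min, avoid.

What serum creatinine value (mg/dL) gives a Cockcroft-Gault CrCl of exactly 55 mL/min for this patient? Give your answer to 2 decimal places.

Standard dose requires CrCl ≥ 55 mL/min.
Set (140 − 83) × 107.7 / (72 × SCr) = 55
SCr = (140 − 83) × 107.7 / (72 × 55) = 1.550 mg/dL

1.55 mg/dL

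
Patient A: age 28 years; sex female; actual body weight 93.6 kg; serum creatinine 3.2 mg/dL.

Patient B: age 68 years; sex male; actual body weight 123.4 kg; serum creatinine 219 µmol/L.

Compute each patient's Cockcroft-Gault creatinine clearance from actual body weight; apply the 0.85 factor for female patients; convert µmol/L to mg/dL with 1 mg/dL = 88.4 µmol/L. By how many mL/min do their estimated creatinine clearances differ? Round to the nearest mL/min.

11 mL/min

Patient A: CrCl = (140 − 28) × 93.6 / (72 × 3.2) × 0.85 = 10483.2 / 230.40 × 0.85 ≈ 38.7 mL/min
Patient B: SCr = 219 / 88.4 = 2.477 mg/dL
Patient B: CrCl = (140 − 68) × 123.4 / (72 × 2.477) = 8884.8 / 178.34 ≈ 49.8 mL/min
|38.7 − 49.8| = 11.1 mL/min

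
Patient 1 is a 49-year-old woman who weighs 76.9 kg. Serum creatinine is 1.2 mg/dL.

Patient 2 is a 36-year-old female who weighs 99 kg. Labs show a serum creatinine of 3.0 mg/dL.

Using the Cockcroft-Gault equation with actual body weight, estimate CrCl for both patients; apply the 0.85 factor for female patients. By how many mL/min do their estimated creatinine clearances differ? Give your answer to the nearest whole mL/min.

Patient 1: CrCl = (140 − 49) × 76.9 / (72 × 1.2) × 0.85 = 6997.9 / 86.40 × 0.85 ≈ 68.8 mL/min
Patient 2: CrCl = (140 − 36) × 99 / (72 × 3) × 0.85 = 10296.0 / 216.00 × 0.85 ≈ 40.5 mL/min
|68.8 − 40.5| = 28.3 mL/min

28 mL/min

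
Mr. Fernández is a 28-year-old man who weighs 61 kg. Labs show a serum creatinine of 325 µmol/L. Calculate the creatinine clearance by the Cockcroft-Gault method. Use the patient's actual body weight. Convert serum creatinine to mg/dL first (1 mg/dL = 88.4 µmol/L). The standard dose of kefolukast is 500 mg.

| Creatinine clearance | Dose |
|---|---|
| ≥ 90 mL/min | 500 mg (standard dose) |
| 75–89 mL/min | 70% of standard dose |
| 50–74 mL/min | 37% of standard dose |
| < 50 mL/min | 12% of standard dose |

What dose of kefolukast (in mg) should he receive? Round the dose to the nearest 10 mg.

60 mg

SCr = 325 / 88.4 = 3.676 mg/dL
CrCl = (140 − 28) × 61 / (72 × 3.676) = 6832.0 / 264.67 ≈ 25.8 mL/min
CrCl ≈ 26 mL/min → bracket < 50 mL/min.
12% of 500 mg = 60 mg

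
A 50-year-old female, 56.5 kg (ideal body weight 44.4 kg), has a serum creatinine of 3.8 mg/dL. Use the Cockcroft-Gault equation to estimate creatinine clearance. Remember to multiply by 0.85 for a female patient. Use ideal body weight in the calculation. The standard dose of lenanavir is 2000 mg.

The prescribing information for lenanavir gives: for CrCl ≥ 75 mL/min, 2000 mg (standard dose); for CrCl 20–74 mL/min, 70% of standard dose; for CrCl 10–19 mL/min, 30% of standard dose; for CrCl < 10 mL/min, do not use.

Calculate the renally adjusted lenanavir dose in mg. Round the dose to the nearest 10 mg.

600 mg

CrCl = (140 − 50) × 44.4 / (72 × 3.8) × 0.85 = 3996.0 / 273.60 × 0.85 ≈ 12.4 mL/min
CrCl ≈ 12 mL/min → bracket 10–19 mL/min.
30% of 2000 mg = 600 mg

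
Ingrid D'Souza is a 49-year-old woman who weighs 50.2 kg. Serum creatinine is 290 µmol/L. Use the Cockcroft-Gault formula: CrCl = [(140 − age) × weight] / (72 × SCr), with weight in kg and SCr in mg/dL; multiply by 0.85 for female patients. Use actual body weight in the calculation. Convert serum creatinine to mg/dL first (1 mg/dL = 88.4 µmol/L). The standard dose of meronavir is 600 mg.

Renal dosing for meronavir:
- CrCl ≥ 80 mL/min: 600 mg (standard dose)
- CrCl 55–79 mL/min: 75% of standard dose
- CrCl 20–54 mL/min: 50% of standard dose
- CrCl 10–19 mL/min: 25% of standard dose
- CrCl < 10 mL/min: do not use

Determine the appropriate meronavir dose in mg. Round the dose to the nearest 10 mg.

150 mg

SCr = 290 / 88.4 = 3.281 mg/dL
CrCl = (140 − 49) × 50.2 / (72 × 3.281) × 0.85 = 4568.2 / 236.23 × 0.85 ≈ 16.4 mL/min
CrCl ≈ 16 mL/min → bracket 10–19 mL/min.
25% of 600 mg = 150 mg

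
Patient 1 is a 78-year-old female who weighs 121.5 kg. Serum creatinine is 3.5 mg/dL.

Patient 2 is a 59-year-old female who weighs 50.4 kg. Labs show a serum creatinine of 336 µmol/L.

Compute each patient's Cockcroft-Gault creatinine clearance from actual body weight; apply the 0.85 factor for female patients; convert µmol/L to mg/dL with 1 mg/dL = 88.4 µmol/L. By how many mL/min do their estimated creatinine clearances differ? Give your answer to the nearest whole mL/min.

13 mL/min

Patient 1: CrCl = (140 − 78) × 121.5 / (72 × 3.5) × 0.85 = 7533.0 / 252.00 × 0.85 ≈ 25.4 mL/min
Patient 2: SCr = 336 / 88.4 = 3.801 mg/dL
Patient 2: CrCl = (140 − 59) × 50.4 / (72 × 3.801) × 0.85 = 4082.4 / 273.67 × 0.85 ≈ 12.7 mL/min
|25.4 − 12.7| = 12.7 mL/min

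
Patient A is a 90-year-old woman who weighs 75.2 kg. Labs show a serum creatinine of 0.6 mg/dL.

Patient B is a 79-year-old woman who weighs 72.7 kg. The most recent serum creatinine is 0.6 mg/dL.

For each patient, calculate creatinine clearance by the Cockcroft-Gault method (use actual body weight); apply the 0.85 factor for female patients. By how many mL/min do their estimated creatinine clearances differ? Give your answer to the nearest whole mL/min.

13 mL/min

Patient A: CrCl = (140 − 90) × 75.2 / (72 × 0.6) × 0.85 = 3760.0 / 43.20 × 0.85 ≈ 74.0 mL/min
Patient B: CrCl = (140 − 79) × 72.7 / (72 × 0.6) × 0.85 = 4434.7 / 43.20 × 0.85 ≈ 87.3 mL/min
|74.0 − 87.3| = 13.3 mL/min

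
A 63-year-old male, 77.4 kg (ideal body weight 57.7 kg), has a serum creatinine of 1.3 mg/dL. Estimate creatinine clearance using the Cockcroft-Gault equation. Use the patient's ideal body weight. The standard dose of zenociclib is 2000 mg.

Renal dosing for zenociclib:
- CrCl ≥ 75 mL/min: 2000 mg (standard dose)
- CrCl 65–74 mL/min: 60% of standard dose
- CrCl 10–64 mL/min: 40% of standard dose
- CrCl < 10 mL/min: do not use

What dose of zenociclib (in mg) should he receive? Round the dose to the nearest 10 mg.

800 mg

CrCl = (140 − 63) × 57.7 / (72 × 1.3) = 4442.9 / 93.60 ≈ 47.5 mL/min
CrCl ≈ 47 mL/min → bracket 10–64 mL/min.
40% of 2000 mg = 800 mg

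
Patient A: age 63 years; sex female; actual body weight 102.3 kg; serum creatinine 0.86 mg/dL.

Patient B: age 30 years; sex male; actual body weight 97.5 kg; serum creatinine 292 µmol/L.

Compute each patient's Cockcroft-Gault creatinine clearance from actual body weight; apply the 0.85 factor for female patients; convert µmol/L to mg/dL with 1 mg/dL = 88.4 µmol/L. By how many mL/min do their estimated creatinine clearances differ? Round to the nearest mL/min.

Patient A: CrCl = (140 − 63) × 102.3 / (72 × 0.86) × 0.85 = 7877.1 / 61.92 × 0.85 ≈ 108.1 mL/min
Patient B: SCr = 292 / 88.4 = 3.303 mg/dL
Patient B: CrCl = (140 − 30) × 97.5 / (72 × 3.303) = 10725.0 / 237.82 ≈ 45.1 mL/min
|108.1 − 45.1| = 63.0 mL/min

63 mL/min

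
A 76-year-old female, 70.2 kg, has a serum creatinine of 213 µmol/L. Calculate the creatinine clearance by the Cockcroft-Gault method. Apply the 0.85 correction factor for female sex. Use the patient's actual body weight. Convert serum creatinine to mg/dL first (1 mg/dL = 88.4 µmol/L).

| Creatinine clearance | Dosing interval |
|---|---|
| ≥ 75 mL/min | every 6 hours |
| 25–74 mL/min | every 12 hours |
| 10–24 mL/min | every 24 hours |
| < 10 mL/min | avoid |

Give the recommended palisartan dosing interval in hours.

SCr = 213 / 88.4 = 2.41 mg/dL
CrCl = (140 − 76) × 70.2 / (72 × 2.41) × 0.85 = 4492.8 / 173.52 × 0.85 ≈ 22.0 mL/min
CrCl ≈ 22 mL/min → bracket 10–24 mL/min → every 24 hours.

every 24 hours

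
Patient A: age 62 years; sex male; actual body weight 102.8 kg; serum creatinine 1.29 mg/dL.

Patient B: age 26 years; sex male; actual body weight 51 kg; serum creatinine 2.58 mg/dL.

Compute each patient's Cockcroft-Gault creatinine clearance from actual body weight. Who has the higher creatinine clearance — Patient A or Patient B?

Patient A

Patient A: CrCl = (140 − 62) × 102.8 / (72 × 1.29) = 8018.4 / 92.88 ≈ 86.3 mL/min
Patient B: CrCl = (140 − 26) × 51 / (72 × 2.58) = 5814.0 / 185.76 ≈ 31.3 mL/min
86.3 vs 31.3 mL/min → Patient A is higher.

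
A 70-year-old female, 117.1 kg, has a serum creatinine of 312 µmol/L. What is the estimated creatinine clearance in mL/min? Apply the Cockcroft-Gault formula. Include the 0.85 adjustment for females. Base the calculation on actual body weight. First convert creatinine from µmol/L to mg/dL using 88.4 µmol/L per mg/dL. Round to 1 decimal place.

27.4 mL/min

SCr = 312 / 88.4 = 3.529 mg/dL
CrCl = (140 − 70) × 117.1 / (72 × 3.529) × 0.85 = 8197.0 / 254.09 × 0.85 ≈ 27.4 mL/min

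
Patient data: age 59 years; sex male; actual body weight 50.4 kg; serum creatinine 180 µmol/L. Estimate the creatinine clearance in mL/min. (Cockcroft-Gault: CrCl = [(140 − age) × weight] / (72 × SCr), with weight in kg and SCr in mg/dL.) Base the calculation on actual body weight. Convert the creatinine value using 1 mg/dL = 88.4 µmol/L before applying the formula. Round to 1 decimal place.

SCr = 180 / 88.4 = 2.036 mg/dL
CrCl = (140 − 59) × 50.4 / (72 × 2.036) = 4082.4 / 146.59 ≈ 27.8 mL/min

27.8 mL/min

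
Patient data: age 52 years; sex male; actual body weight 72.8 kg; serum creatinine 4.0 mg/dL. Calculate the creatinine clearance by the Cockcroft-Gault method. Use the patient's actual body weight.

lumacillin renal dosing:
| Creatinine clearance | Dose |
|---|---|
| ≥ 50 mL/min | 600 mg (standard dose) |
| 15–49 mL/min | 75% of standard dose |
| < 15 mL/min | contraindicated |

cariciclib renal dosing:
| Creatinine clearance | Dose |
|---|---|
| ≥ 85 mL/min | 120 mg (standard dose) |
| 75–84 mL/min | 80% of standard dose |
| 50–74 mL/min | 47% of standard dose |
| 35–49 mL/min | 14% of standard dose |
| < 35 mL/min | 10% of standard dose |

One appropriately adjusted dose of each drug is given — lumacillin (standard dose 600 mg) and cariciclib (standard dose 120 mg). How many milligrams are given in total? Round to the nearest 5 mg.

460 mg

CrCl = (140 − 52) × 72.8 / (72 × 4) = 6406.4 / 288.00 ≈ 22.2 mL/min
CrCl ≈ 22 mL/min.
lumacillin: 15–49 mL/min → 75% of 600 mg = 450 mg.
cariciclib: < 35 mL/min → 10% of 120 mg = 12 mg.
Total = 450 + 12 = 462 mg.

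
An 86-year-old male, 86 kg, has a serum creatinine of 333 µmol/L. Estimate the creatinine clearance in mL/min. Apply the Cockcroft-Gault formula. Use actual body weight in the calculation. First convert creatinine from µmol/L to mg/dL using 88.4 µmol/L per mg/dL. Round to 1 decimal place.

17.1 mL/min

SCr = 333 / 88.4 = 3.767 mg/dL
CrCl = (140 − 86) × 86 / (72 × 3.767) = 4644.0 / 271.22 ≈ 17.1 mL/min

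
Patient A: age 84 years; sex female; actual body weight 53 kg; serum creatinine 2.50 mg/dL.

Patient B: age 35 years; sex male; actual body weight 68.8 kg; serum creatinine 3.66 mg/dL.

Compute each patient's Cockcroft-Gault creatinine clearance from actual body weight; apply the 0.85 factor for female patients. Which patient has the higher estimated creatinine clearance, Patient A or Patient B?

Patient A: CrCl = (140 − 84) × 53 / (72 × 2.5) × 0.85 = 2968.0 / 180.00 × 0.85 ≈ 14.0 mL/min
Patient B: CrCl = (140 − 35) × 68.8 / (72 × 3.66) = 7224.0 / 263.52 ≈ 27.4 mL/min
14.0 vs 27.4 mL/min → Patient B is higher.

Patient B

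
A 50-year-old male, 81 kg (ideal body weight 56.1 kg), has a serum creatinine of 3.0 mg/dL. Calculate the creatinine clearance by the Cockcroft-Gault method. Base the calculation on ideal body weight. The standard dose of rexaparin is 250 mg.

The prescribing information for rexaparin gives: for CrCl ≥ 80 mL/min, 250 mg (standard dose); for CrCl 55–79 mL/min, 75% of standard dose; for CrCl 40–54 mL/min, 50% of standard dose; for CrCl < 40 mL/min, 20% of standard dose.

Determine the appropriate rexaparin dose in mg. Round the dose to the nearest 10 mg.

50 mg

CrCl = (140 − 50) × 56.1 / (72 × 3) = 5049.0 / 216.00 ≈ 23.4 mL/min
CrCl ≈ 23 mL/min → bracket < 40 mL/min.
20% of 250 mg = 50 mg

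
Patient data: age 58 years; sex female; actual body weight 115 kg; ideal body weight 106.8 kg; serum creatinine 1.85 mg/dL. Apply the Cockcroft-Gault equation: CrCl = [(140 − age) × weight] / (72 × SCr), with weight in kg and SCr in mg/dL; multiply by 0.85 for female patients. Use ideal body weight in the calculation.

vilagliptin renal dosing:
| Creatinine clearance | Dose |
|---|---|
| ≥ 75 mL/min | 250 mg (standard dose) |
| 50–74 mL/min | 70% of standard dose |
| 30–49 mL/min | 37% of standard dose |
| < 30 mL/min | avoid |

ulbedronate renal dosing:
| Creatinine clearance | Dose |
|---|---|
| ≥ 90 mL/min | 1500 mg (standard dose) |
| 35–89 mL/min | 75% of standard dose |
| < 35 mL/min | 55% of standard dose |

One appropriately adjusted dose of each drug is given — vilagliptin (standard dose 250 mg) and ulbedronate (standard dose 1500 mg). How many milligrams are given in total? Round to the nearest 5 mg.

CrCl = (140 − 58) × 106.8 / (72 × 1.85) × 0.85 = 8757.6 / 133.20 × 0.85 ≈ 55.9 mL/min
CrCl ≈ 56 mL/min.
vilagliptin: 50–74 mL/min → 70% of 250 mg = 175 mg.
ulbedronate: 35–89 mL/min → 75% of 1500 mg = 1125 mg.
Total = 175 + 1125 = 1300 mg.

1300 mg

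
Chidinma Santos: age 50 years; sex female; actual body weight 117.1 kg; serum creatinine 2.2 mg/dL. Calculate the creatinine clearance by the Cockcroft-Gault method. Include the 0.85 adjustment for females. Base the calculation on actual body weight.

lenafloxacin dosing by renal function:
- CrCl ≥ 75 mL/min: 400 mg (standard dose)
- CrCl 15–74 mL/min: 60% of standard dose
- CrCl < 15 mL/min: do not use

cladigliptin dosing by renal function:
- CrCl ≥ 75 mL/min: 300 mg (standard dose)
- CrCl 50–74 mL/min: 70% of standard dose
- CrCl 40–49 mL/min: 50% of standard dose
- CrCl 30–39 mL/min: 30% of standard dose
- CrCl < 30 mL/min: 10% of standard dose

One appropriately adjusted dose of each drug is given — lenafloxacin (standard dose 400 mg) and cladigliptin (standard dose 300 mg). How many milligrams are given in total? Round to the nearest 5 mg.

CrCl = (140 − 50) × 117.1 / (72 × 2.2) × 0.85 = 10539.0 / 158.40 × 0.85 ≈ 56.6 mL/min
CrCl ≈ 57 mL/min.
lenafloxacin: 15–74 mL/min → 60% of 400 mg = 240 mg.
cladigliptin: 50–74 mL/min → 70% of 300 mg = 210 mg.
Total = 240 + 210 = 450 mg.

450 mg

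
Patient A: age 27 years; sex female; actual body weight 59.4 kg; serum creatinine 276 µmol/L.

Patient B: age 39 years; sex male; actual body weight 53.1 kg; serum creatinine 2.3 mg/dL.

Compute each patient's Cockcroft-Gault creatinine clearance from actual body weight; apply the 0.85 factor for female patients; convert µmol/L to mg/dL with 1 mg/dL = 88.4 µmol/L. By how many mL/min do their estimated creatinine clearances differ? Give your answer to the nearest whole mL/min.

7 mL/min

Patient A: SCr = 276 / 88.4 = 3.122 mg/dL
Patient A: CrCl = (140 − 27) × 59.4 / (72 × 3.122) × 0.85 = 6712.2 / 224.78 × 0.85 ≈ 25.4 mL/min
Patient B: CrCl = (140 − 39) × 53.1 / (72 × 2.3) = 5363.1 / 165.60 ≈ 32.4 mL/min
|25.4 − 32.4| = 7.0 mL/min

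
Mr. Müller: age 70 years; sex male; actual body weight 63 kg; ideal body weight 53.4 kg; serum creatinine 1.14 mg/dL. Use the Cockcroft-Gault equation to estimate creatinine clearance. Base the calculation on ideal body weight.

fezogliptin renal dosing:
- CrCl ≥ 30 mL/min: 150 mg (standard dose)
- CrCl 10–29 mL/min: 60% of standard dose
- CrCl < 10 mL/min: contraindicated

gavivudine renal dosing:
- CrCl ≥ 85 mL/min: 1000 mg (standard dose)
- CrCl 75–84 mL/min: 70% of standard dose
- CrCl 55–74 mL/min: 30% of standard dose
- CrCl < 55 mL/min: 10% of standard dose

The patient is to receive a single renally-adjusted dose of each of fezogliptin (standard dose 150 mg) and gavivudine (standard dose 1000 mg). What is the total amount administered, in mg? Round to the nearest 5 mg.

CrCl = (140 − 70) × 53.4 / (72 × 1.14) = 3738.0 / 82.08 ≈ 45.5 mL/min
CrCl ≈ 46 mL/min.
fezogliptin: ≥ 30 mL/min → 100% of 150 mg = 150 mg.
gavivudine: < 55 mL/min → 10% of 1000 mg = 100 mg.
Total = 150 + 100 = 250 mg.

250 mg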